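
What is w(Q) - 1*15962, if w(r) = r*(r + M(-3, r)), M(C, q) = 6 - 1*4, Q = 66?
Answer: -11474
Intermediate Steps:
M(C, q) = 2 (M(C, q) = 6 - 4 = 2)
w(r) = r*(2 + r) (w(r) = r*(r + 2) = r*(2 + r))
w(Q) - 1*15962 = 66*(2 + 66) - 1*15962 = 66*68 - 15962 = 4488 - 15962 = -11474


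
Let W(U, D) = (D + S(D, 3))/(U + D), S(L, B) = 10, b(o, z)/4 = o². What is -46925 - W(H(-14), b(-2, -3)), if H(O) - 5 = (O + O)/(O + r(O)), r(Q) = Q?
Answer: -516188/11 ≈ -46926.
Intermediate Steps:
b(o, z) = 4*o²
H(O) = 6 (H(O) = 5 + (O + O)/(O + O) = 5 + (2*O)/((2*O)) = 5 + (2*O)*(1/(2*O)) = 5 + 1 = 6)
W(U, D) = (10 + D)/(D + U) (W(U, D) = (D + 10)/(U + D) = (10 + D)/(D + U))
-46925 - W(H(-14), b(-2, -3)) = -46925 - (10 + 4*(-2)²)/(4*(-2)² + 6) = -46925 - (10 + 4*4)/(4*4 + 6) = -46925 - (10 + 16)/(16 + 6) = -46925 - 26/22 = -46925 - 1*13/11 = -46925 - 13/11 = -516188/11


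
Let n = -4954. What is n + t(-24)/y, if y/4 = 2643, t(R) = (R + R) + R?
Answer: -4364480/881 ≈ -4954.0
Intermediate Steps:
t(R) = 3*R (t(R) = 2*R + R = 3*R)
y = 10572 (y = 4*2643 = 10572)
n + t(-24)/y = -4954 + (3*(-24))/10572 = -4954 - 72*1/10572 = -4954 - 6/881 = -4364480/881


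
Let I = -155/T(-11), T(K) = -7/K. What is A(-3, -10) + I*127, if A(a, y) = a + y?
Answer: -216626/7 ≈ -30947.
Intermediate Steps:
I = -1705/7 (I = -155/((-7/(-11))) = -155/((-7*(-1/11))) = -155/7/11 = -155*11/7 = -1705/7 ≈ -243.57)
A(-3, -10) + I*127 = (-3 - 10) - 1705/7*127 = -13 - 216535/7 = -216626/7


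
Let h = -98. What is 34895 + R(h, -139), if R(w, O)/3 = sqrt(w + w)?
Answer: 34895 + 42*I ≈ 34895.0 + 42.0*I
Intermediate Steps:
R(w, O) = 3*sqrt(2)*sqrt(w) (R(w, O) = 3*sqrt(w + w) = 3*sqrt(2*w) = 3*(sqrt(2)*sqrt(w)) = 3*sqrt(2)*sqrt(w))
34895 + R(h, -139) = 34895 + 3*sqrt(2)*sqrt(-98) = 34895 + 3*sqrt(2)*(7*I*sqrt(2)) = 34895 + 42*I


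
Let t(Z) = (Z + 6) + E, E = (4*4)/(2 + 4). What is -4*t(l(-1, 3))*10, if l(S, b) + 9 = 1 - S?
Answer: -200/3 ≈ -66.667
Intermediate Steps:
l(S, b) = -8 - S (l(S, b) = -9 + (1 - S) = -8 - S)
E = 8/3 (E = 16/6 = 16*(1/6) = 8/3 ≈ 2.6667)
t(Z) = 26/3 + Z (t(Z) = (Z + 6) + 8/3 = (6 + Z) + 8/3 = 26/3 + Z)
-4*t(l(-1, 3))*10 = -4*(26/3 + (-8 - 1*(-1)))*10 = -4*(26/3 + (-8 + 1))*10 = -4*(26/3 - 7)*10 = -4*5/3*10 = -20/3*10 = -200/3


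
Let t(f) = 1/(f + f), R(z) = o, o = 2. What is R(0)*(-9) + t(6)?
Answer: -215/12 ≈ -17.917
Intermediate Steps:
R(z) = 2
t(f) = 1/(2*f)
R(0)*(-9) + t(6) = 2*(-9) + (½)/6 = -18 + (½)*(⅙) = -18 + 1/12 = -215/12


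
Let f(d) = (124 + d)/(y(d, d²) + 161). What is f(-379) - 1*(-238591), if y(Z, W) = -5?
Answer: 12406647/52 ≈ 2.3859e+5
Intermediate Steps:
f(d) = 31/39 + d/156 (f(d) = (124 + d)/(-5 + 161) = (124 + d)/156 = (124 + d)*(1/156) = 31/39 + d/156)
f(-379) - 1*(-238591) = (31/39 + (1/156)*(-379)) - 1*(-238591) = (31/39 - 379/156) + 238591 = -85/52 + 238591 = 12406647/52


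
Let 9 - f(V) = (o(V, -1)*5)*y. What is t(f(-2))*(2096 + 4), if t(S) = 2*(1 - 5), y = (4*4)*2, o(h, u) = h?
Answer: -16800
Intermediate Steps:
y = 32 (y = 16*2 = 32)
f(V) = 9 - 160*V (f(V) = 9 - V*5*32 = 9 - 5*V*32 = 9 - 160*V)
t(S) = -8 (t(S) = 2*(-4) = -8)
t(f(-2))*(2096 + 4) = -8*(2096 + 4) = -8*2100 = -16800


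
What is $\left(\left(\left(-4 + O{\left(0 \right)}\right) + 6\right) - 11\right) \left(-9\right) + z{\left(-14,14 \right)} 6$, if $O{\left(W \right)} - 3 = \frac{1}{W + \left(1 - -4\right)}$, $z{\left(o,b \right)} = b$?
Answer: $\frac{681}{5} \approx 136.2$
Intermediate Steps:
$O{\left(W \right)} = 3 + \frac{1}{5 + W}$ ($O{\left(W \right)} = 3 + \frac{1}{W + \left(1 - -4\right)} = 3 + \frac{1}{W + \left(1 + 4\right)} = 3 + \frac{1}{W + 5} = 3 + \frac{1}{5 + W}$)
$\left(\left(\left(-4 + O{\left(0 \right)}\right) + 6\right) - 11\right) \left(-9\right) + z{\left(-14,14 \right)} 6 = \left(\left(\left(-4 + \frac{16 + 3 \cdot 0}{5 + 0}\right) + 6\right) - 11\right) \left(-9\right) + 14 \cdot 6 = \left(\left(\left(-4 + \frac{16 + 0}{5}\right) + 6\right) - 11\right) \left(-9\right) + 84 = \left(\left(\left(-4 + \frac{1}{5} \cdot 16\right) + 6\right) - 11\right) \left(-9\right) + 84 = \left(\left(\left(-4 + \frac{16}{5}\right) + 6\right) - 11\right) \left(-9\right) + 84 = \left(\left(- \frac{4}{5} + 6\right) - 11\right) \left(-9\right) + 84 = \left(\frac{26}{5} - 11\right) \left(-9\right) + 84 = \left(- \frac{29}{5}\right) \left(-9\right) + 84 = \frac{261}{5} + 84 = \frac{681}{5}$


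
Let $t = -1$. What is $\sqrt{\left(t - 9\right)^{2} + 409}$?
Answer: $\sqrt{509} \approx 22.561$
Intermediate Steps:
$\sqrt{\left(t - 9\right)^{2} + 409} = \sqrt{\left(-1 - 9\right)^{2} + 409} = \sqrt{\left(-10\right)^{2} + 409} = \sqrt{100 + 409} = \sqrt{509}$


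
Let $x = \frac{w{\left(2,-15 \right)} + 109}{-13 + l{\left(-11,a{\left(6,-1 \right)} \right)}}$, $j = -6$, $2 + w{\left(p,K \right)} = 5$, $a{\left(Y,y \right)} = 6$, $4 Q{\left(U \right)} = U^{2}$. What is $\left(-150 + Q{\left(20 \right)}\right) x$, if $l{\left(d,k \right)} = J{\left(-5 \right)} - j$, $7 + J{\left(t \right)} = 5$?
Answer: $\frac{5600}{9} \approx 622.22$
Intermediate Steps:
$Q{\left(U \right)} = \frac{U^{2}}{4}$
$J{\left(t \right)} = -2$ ($J{\left(t \right)} = -7 + 5 = -2$)
$w{\left(p,K \right)} = 3$ ($w{\left(p,K \right)} = -2 + 5 = 3$)
$l{\left(d,k \right)} = 4$ ($l{\left(d,k \right)} = -2 - -6 = -2 + 6 = 4$)
$x = - \frac{112}{9}$ ($x = \frac{3 + 109}{-13 + 4} = \frac{112}{-9} = 112 \left(- \frac{1}{9}\right) = - \frac{112}{9} \approx -12.444$)
$\left(-150 + Q{\left(20 \right)}\right) x = \left(-150 + \frac{20^{2}}{4}\right) \left(- \frac{112}{9}\right) = \left(-150 + \frac{1}{4} \cdot 400\right) \left(- \frac{112}{9}\right) = \left(-150 + 100\right) \left(- \frac{112}{9}\right) = \left(-50\right) \left(- \frac{112}{9}\right) = \frac{5600}{9}$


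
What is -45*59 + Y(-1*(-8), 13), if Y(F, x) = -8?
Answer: -2663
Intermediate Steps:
-45*59 + Y(-1*(-8), 13) = -45*59 - 8 = -2655 - 8 = -2663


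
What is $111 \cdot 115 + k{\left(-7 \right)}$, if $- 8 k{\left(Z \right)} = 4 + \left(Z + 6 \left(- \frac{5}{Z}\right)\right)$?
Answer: $\frac{714831}{56} \approx 12765.0$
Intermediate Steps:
$k{\left(Z \right)} = - \frac{1}{2} - \frac{Z}{8} + \frac{15}{4 Z}$ ($k{\left(Z \right)} = - \frac{4 + \left(Z + 6 \left(- \frac{5}{Z}\right)\right)}{8} = - \frac{4 + \left(Z - \frac{30}{Z}\right)}{8} = - \frac{4 + Z - \frac{30}{Z}}{8} = - \frac{1}{2} - \frac{Z}{8} + \frac{15}{4 Z}$)
$111 \cdot 115 + k{\left(-7 \right)} = 111 \cdot 115 + \frac{30 - - 7 \left(4 - 7\right)}{8 \left(-7\right)} = 12765 + \frac{1}{8} \left(- \frac{1}{7}\right) \left(30 - \left(-7\right) \left(-3\right)\right) = 12765 + \frac{1}{8} \left(- \frac{1}{7}\right) \left(30 - 21\right) = 12765 + \frac{1}{8} \left(- \frac{1}{7}\right) 9 = 12765 - \frac{9}{56} = \frac{714831}{56}$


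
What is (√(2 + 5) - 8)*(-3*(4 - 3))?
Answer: 24 - 3*√7 ≈ 16.063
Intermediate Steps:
(√(2 + 5) - 8)*(-3*(4 - 3)) = (√7 - 8)*(-3*1) = (-8 + √7)*(-3) = 24 - 3*√7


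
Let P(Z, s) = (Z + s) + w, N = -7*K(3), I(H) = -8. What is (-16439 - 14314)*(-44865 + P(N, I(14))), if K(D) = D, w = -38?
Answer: 1381793796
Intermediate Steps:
N = -21 (N = -7*3 = -21)
P(Z, s) = -38 + Z + s (P(Z, s) = (Z + s) - 38 = -38 + Z + s)
(-16439 - 14314)*(-44865 + P(N, I(14))) = (-16439 - 14314)*(-44865 + (-38 - 21 - 8)) = -30753*(-44865 - 67) = -30753*(-44932) = 1381793796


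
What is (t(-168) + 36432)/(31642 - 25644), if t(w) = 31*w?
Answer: 15612/2999 ≈ 5.2057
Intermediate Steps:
(t(-168) + 36432)/(31642 - 25644) = (31*(-168) + 36432)/(31642 - 25644) = (-5208 + 36432)/5998 = 31224*(1/5998) = 15612/2999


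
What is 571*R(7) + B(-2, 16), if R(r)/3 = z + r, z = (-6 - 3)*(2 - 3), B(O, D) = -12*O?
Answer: 27432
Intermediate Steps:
z = 9 (z = -9*(-1) = 9)
R(r) = 27 + 3*r (R(r) = 3*(9 + r) = 27 + 3*r)
571*R(7) + B(-2, 16) = 571*(27 + 3*7) - 12*(-2) = 571*(27 + 21) + 24 = 571*48 + 24 = 27408 + 24 = 27432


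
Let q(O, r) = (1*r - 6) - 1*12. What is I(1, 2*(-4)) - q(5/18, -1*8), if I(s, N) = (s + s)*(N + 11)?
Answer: 32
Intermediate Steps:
I(s, N) = 2*s*(11 + N) (I(s, N) = (2*s)*(11 + N) = 2*s*(11 + N))
q(O, r) = -18 + r (q(O, r) = (r - 6) - 12 = (-6 + r) - 12 = -18 + r)
I(1, 2*(-4)) - q(5/18, -1*8) = 2*1*(11 + 2*(-4)) - (-18 - 1*8) = 2*1*(11 - 8) - (-18 - 8) = 2*1*3 - 1*(-26) = 6 + 26 = 32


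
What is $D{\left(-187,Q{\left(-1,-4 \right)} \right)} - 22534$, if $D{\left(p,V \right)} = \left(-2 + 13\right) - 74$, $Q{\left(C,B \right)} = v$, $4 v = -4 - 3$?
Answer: $-22597$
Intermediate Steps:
$v = - \frac{7}{4}$ ($v = \frac{-4 - 3}{4} = \frac{1}{4} \left(-7\right) = - \frac{7}{4} \approx -1.75$)
$Q{\left(C,B \right)} = - \frac{7}{4}$
$D{\left(p,V \right)} = -63$ ($D{\left(p,V \right)} = 11 - 74 = -63$)
$D{\left(-187,Q{\left(-1,-4 \right)} \right)} - 22534 = -63 - 22534 = -22597$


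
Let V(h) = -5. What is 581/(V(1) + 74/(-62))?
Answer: -18011/192 ≈ -93.807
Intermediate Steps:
581/(V(1) + 74/(-62)) = 581/(-5 + 74/(-62)) = 581/(-5 + 74*(-1/62)) = 581/(-5 - 37/31) = 581/(-192/31) = 581*(-31/192) = -18011/192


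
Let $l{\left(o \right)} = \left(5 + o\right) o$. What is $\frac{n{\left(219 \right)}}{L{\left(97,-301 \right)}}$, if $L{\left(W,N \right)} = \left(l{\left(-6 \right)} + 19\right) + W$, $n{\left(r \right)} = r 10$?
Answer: $\frac{1095}{61} \approx 17.951$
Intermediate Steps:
$l{\left(o \right)} = o \left(5 + o\right)$
$n{\left(r \right)} = 10 r$
$L{\left(W,N \right)} = 25 + W$ ($L{\left(W,N \right)} = \left(- 6 \left(5 - 6\right) + 19\right) + W = \left(\left(-6\right) \left(-1\right) + 19\right) + W = \left(6 + 19\right) + W = 25 + W$)
$\frac{n{\left(219 \right)}}{L{\left(97,-301 \right)}} = \frac{10 \cdot 219}{25 + 97} = \frac{2190}{122} = 2190 \cdot \frac{1}{122} = \frac{1095}{61}$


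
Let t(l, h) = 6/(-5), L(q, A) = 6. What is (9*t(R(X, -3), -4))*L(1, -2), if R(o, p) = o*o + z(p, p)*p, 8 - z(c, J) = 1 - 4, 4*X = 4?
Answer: -324/5 ≈ -64.800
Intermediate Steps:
X = 1 (X = (¼)*4 = 1)
z(c, J) = 11 (z(c, J) = 8 - (1 - 4) = 8 - 1*(-3) = 8 + 3 = 11)
R(o, p) = o² + 11*p (R(o, p) = o*o + 11*p = o² + 11*p)
t(l, h) = -6/5 (t(l, h) = 6*(-⅕) = -6/5)
(9*t(R(X, -3), -4))*L(1, -2) = (9*(-6/5))*6 = -54/5*6 = -324/5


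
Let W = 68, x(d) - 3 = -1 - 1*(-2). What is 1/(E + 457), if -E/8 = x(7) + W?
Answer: -1/119 ≈ -0.0084034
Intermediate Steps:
x(d) = 4 (x(d) = 3 + (-1 - 1*(-2)) = 3 + (-1 + 2) = 3 + 1 = 4)
E = -576 (E = -8*(4 + 68) = -8*72 = -576)
1/(E + 457) = 1/(-576 + 457) = 1/(-119) = -1/119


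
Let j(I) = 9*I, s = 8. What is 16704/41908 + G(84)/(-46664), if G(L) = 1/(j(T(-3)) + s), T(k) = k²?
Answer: 17343318419/43511986792 ≈ 0.39859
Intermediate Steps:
G(L) = 1/89 (G(L) = 1/(9*(-3)² + 8) = 1/(9*9 + 8) = 1/(81 + 8) = 1/89)
16704/41908 + G(84)/(-46664) = 16704/41908 + (1/89)/(-46664) = 16704*(1/41908) + (1/89)*(-1/46664) = 4176/10477 - 1/4153096 = 17343318419/43511986792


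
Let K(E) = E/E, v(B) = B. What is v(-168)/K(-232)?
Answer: -168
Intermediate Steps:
K(E) = 1
v(-168)/K(-232) = -168/1 = -168*1 = -168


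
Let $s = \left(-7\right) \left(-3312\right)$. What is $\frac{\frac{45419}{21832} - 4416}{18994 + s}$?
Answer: $- \frac{96364693}{920830096} \approx -0.10465$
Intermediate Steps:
$s = 23184$
$\frac{\frac{45419}{21832} - 4416}{18994 + s} = \frac{\frac{45419}{21832} - 4416}{18994 + 23184} = \frac{45419 \cdot \frac{1}{21832} - 4416}{42178} = \left(\frac{45419}{21832} - 4416\right) \frac{1}{42178} = \left(- \frac{96364693}{21832}\right) \frac{1}{42178} = - \frac{96364693}{920830096}$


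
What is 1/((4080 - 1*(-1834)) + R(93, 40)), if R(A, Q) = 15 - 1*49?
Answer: 1/5880 ≈ 0.00017007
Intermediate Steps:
R(A, Q) = -34 (R(A, Q) = 15 - 49 = -34)
1/((4080 - 1*(-1834)) + R(93, 40)) = 1/((4080 - 1*(-1834)) - 34) = 1/((4080 + 1834) - 34) = 1/(5914 - 34) = 1/5880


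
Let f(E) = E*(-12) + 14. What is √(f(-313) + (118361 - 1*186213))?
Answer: 179*I*√2 ≈ 253.14*I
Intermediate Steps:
f(E) = 14 - 12*E (f(E) = -12*E + 14 = 14 - 12*E)
√(f(-313) + (118361 - 1*186213)) = √((14 - 12*(-313)) + (118361 - 1*186213)) = √((14 + 3756) + (118361 - 186213)) = √(3770 - 67852) = √(-64082) = 179*I*√2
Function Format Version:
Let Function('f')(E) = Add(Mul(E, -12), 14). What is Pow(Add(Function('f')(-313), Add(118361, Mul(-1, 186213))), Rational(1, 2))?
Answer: Mul(179, I, Pow(2, Rational(1, 2))) ≈ Mul(253.14, I)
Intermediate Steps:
Function('f')(E) = Add(14, Mul(-12, E)) (Function('f')(E) = Add(Mul(-12, E), 14) = Add(14, Mul(-12, E)))
Pow(Add(Function('f')(-313), Add(118361, Mul(-1, 186213))), Rational(1, 2)) = Pow(Add(Add(14, Mul(-12, -313)), Add(118361, Mul(-1, 186213))), Rational(1, 2)) = Pow(Add(Add(14, 3756), Add(118361, -186213)), Rational(1, 2)) = Pow(Add(3770, -67852), Rational(1, 2)) = Pow(-64082, Rational(1, 2)) = Mul(179, I, Pow(2, Rational(1, 2)))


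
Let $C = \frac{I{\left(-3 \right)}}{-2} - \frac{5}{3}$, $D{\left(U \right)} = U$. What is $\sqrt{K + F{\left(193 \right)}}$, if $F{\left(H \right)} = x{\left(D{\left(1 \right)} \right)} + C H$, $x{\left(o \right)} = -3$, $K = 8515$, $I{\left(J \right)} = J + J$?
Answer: $\frac{2 \sqrt{19731}}{3} \approx 93.645$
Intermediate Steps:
$I{\left(J \right)} = 2 J$
$C = \frac{4}{3}$ ($C = \frac{2 \left(-3\right)}{-2} - \frac{5}{3} = \left(-6\right) \left(- \frac{1}{2}\right) - \frac{5}{3} = 3 - \frac{5}{3} = \frac{4}{3} \approx 1.3333$)
$F{\left(H \right)} = -3 + \frac{4 H}{3}$
$\sqrt{K + F{\left(193 \right)}} = \sqrt{8515 + \left(-3 + \frac{4}{3} \cdot 193\right)} = \sqrt{8515 + \left(-3 + \frac{772}{3}\right)} = \sqrt{8515 + \frac{763}{3}} = \sqrt{\frac{26308}{3}} = \frac{2 \sqrt{19731}}{3}$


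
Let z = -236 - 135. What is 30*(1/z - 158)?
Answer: -1758570/371 ≈ -4740.1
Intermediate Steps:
z = -371
30*(1/z - 158) = 30*(1/(-371) - 158) = 30*(-1/371 - 158) = 30*(-58619/371) = -1758570/371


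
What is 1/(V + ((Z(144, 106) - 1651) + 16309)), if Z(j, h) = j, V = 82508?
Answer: 1/97310 ≈ 1.0276e-5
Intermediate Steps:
1/(V + ((Z(144, 106) - 1651) + 16309)) = 1/(82508 + ((144 - 1651) + 16309)) = 1/(82508 + (-1507 + 16309)) = 1/(82508 + 14802) = 1/97310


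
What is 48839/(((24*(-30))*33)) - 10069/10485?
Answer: -16695919/5536080 ≈ -3.0158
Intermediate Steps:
48839/(((24*(-30))*33)) - 10069/10485 = 48839/((-720*33)) - 10069*1/10485 = 48839/(-23760) - 10069/10485 = 48839*(-1/23760) - 10069/10485 = -48839/23760 - 10069/10485 = -16695919/5536080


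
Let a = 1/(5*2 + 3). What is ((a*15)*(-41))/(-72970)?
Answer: 123/189722 ≈ 0.00064832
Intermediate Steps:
a = 1/13 (a = 1/(10 + 3) = 1/13 ≈ 0.076923)
((a*15)*(-41))/(-72970) = (((1/13)*15)*(-41))/(-72970) = ((15/13)*(-41))*(-1/72970) = -615/13*(-1/72970) = 123/189722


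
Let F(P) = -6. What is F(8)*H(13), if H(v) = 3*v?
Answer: -234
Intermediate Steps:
F(8)*H(13) = -18*13 = -6*39 = -234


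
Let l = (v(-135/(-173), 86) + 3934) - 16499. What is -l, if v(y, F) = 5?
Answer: 12560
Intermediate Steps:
l = -12560 (l = (5 + 3934) - 16499 = 3939 - 16499 = -12560)
-l = -1*(-12560) = 12560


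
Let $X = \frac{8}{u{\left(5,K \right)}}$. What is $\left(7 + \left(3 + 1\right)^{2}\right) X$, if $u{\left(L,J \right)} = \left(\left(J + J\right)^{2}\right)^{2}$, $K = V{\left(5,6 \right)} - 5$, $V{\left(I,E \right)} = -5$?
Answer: $\frac{23}{20000} \approx 0.00115$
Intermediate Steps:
$K = -10$ ($K = -5 - 5 = -10$)
$u{\left(L,J \right)} = 16 J^{4}$ ($u{\left(L,J \right)} = \left(\left(2 J\right)^{2}\right)^{2} = \left(4 J^{2}\right)^{2} = 16 J^{4}$)
$X = \frac{1}{20000}$ ($X = \frac{8}{16 \left(-10\right)^{4}} = \frac{8}{16 \cdot 10000} = \frac{8}{160000} = 8 \cdot \frac{1}{160000} = \frac{1}{20000} \approx 5.0 \cdot 10^{-5}$)
$\left(7 + \left(3 + 1\right)^{2}\right) X = \left(7 + \left(3 + 1\right)^{2}\right) \frac{1}{20000} = \left(7 + 4^{2}\right) \frac{1}{20000} = \left(7 + 16\right) \frac{1}{20000} = 23 \cdot \frac{1}{20000} = \frac{23}{20000}$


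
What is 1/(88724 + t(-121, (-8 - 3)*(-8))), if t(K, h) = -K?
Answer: 1/88845 ≈ 1.1256e-5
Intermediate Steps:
1/(88724 + t(-121, (-8 - 3)*(-8))) = 1/(88724 - 1*(-121)) = 1/(88724 + 121) = 1/88845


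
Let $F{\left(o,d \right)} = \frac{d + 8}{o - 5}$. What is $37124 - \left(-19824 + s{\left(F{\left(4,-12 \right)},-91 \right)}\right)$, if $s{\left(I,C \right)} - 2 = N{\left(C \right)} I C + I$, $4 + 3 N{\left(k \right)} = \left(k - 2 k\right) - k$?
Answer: $\frac{235618}{3} \approx 78539.0$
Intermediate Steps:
$F{\left(o,d \right)} = \frac{8 + d}{-5 + o}$
$N{\left(k \right)} = - \frac{4}{3} - \frac{2 k}{3}$ ($N{\left(k \right)} = - \frac{4}{3} + \frac{\left(k - 2 k\right) - k}{3} = - \frac{4}{3} + \frac{- k - k}{3} = - \frac{4}{3} + \frac{\left(-2\right) k}{3} = - \frac{4}{3} - \frac{2 k}{3}$)
$s{\left(I,C \right)} = 2 + I + C I \left(- \frac{4}{3} - \frac{2 C}{3}\right)$ ($s{\left(I,C \right)} = 2 + \left(\left(- \frac{4}{3} - \frac{2 C}{3}\right) I C + I\right) = 2 + \left(I \left(- \frac{4}{3} - \frac{2 C}{3}\right) C + I\right) = 2 + \left(C I \left(- \frac{4}{3} - \frac{2 C}{3}\right) + I\right) = 2 + \left(I + C I \left(- \frac{4}{3} - \frac{2 C}{3}\right)\right) = 2 + I + C I \left(- \frac{4}{3} - \frac{2 C}{3}\right)$)
$37124 - \left(-19824 + s{\left(F{\left(4,-12 \right)},-91 \right)}\right) = 37124 - \left(-19822 + \frac{8 - 12}{-5 + 4} - - \frac{182 \frac{8 - 12}{-5 + 4} \left(2 - 91\right)}{3}\right) = 37124 - \left(-19822 + \frac{1}{-1} \left(-4\right) - \left(- \frac{182}{3}\right) \frac{1}{-1} \left(-4\right) \left(-89\right)\right) = 37124 - \left(-19822 + 4 - \left(- \frac{182}{3}\right) \left(\left(-1\right) \left(-4\right)\right) \left(-89\right)\right) = 37124 - \left(-19818 - \left(- \frac{182}{3}\right) 4 \left(-89\right)\right) = 37124 + \left(19824 - \left(2 + 4 - \frac{64792}{3}\right)\right) = 37124 + \left(19824 - - \frac{64774}{3}\right) = 37124 + \left(19824 + \frac{64774}{3}\right) = 37124 + \frac{124246}{3} = \frac{235618}{3}$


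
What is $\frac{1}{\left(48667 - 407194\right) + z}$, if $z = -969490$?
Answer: $- \frac{1}{1328017} \approx -7.53 \cdot 10^{-7}$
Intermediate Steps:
$\frac{1}{\left(48667 - 407194\right) + z} = \frac{1}{\left(48667 - 407194\right) - 969490} = \frac{1}{-358527 - 969490} = \frac{1}{-1328017} = - \frac{1}{1328017}$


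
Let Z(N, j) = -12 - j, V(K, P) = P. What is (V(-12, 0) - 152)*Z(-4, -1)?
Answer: 1672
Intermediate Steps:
(V(-12, 0) - 152)*Z(-4, -1) = (0 - 152)*(-12 - 1*(-1)) = -152*(-12 + 1) = -152*(-11) = 1672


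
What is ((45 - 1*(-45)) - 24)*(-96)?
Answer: -6336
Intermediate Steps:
((45 - 1*(-45)) - 24)*(-96) = ((45 + 45) - 24)*(-96) = (90 - 24)*(-96) = 66*(-96) = -6336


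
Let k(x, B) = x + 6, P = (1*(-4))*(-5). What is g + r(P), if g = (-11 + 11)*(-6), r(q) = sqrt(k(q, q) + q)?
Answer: sqrt(46) ≈ 6.7823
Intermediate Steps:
P = 20 (P = -4*(-5) = 20)
k(x, B) = 6 + x
r(q) = sqrt(6 + 2*q) (r(q) = sqrt((6 + q) + q) = sqrt(6 + 2*q))
g = 0 (g = 0*(-6) = 0)
g + r(P) = 0 + sqrt(6 + 2*20) = 0 + sqrt(6 + 40) = 0 + sqrt(46) = sqrt(46)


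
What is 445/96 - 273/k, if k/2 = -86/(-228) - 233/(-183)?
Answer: -86017951/1101792 ≈ -78.071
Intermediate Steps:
k = 11477/3477 (k = 2*(-86/(-228) - 233/(-183)) = 2*(-86*(-1/228) - 233*(-1/183)) = 2*(43/114 + 233/183) = 2*(11477/6954) = 11477/3477 ≈ 3.3008)
445/96 - 273/k = 445/96 - 273/11477/3477 = 445*(1/96) - 273*3477/11477 = 445/96 - 949221/11477 = -86017951/1101792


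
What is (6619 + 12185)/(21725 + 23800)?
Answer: 6268/15175 ≈ 0.41305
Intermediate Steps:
(6619 + 12185)/(21725 + 23800) = 18804/45525 = 18804*(1/45525) = 6268/15175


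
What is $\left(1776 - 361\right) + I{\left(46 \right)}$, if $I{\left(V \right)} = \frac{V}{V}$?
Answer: $1416$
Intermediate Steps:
$I{\left(V \right)} = 1$
$\left(1776 - 361\right) + I{\left(46 \right)} = \left(1776 - 361\right) + 1 = 1415 + 1 = 1416$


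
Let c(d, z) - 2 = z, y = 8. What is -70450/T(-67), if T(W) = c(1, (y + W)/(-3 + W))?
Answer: -4931500/199 ≈ -24781.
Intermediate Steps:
c(d, z) = 2 + z
T(W) = 2 + (8 + W)/(-3 + W)
-70450/T(-67) = -70450*(-3 - 67)/(2 + 3*(-67)) = -70450*(-70/(2 - 201)) = -70450/((-1/70*(-199))) = -70450/199/70 = -70450*70/199 = -4931500/199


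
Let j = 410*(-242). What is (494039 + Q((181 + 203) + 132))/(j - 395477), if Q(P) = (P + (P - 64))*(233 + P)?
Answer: -58051/23557 ≈ -2.4643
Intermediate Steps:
j = -99220
Q(P) = (-64 + 2*P)*(233 + P) (Q(P) = (P + (-64 + P))*(233 + P) = (-64 + 2*P)*(233 + P))
(494039 + Q((181 + 203) + 132))/(j - 395477) = (494039 + (-14912 + 2*((181 + 203) + 132)² + 402*((181 + 203) + 132)))/(-99220 - 395477) = (494039 + (-14912 + 2*(384 + 132)² + 402*(384 + 132)))/(-494697) = (494039 + (-14912 + 2*516² + 402*516))*(-1/494697) = (494039 + (-14912 + 2*266256 + 207432))*(-1/494697) = (494039 + (-14912 + 532512 + 207432))*(-1/494697) = (494039 + 725032)*(-1/494697) = 1219071*(-1/494697) = -58051/23557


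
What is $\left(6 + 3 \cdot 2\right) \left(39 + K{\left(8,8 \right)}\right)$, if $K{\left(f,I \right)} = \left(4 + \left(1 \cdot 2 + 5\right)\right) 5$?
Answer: $1128$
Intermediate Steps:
$K{\left(f,I \right)} = 55$ ($K{\left(f,I \right)} = \left(4 + \left(2 + 5\right)\right) 5 = \left(4 + 7\right) 5 = 11 \cdot 5 = 55$)
$\left(6 + 3 \cdot 2\right) \left(39 + K{\left(8,8 \right)}\right) = \left(6 + 3 \cdot 2\right) \left(39 + 55\right) = \left(6 + 6\right) 94 = 12 \cdot 94 = 1128$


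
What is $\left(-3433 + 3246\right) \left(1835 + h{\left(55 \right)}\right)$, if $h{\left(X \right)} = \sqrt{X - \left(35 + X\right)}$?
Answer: $-343145 - 187 i \sqrt{35} \approx -3.4315 \cdot 10^{5} - 1106.3 i$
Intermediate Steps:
$h{\left(X \right)} = i \sqrt{35}$ ($h{\left(X \right)} = \sqrt{-35} = i \sqrt{35}$)
$\left(-3433 + 3246\right) \left(1835 + h{\left(55 \right)}\right) = \left(-3433 + 3246\right) \left(1835 + i \sqrt{35}\right) = - 187 \left(1835 + i \sqrt{35}\right) = -343145 - 187 i \sqrt{35}$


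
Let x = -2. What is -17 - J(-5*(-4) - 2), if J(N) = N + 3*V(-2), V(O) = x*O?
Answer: -47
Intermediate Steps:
V(O) = -2*O
J(N) = 12 + N (J(N) = N + 3*(-2*(-2)) = N + 3*4 = N + 12 = 12 + N)
-17 - J(-5*(-4) - 2) = -17 - (12 + (-5*(-4) - 2)) = -17 - (12 + (20 - 2)) = -17 - (12 + 18) = -17 - 1*30 = -17 - 30 = -47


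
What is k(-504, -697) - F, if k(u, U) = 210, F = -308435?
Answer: 308645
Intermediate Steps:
k(-504, -697) - F = 210 - 1*(-308435) = 210 + 308435 = 308645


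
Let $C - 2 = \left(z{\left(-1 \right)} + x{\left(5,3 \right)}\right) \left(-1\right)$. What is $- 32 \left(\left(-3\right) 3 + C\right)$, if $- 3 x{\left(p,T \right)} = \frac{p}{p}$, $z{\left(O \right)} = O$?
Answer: $\frac{544}{3} \approx 181.33$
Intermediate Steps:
$x{\left(p,T \right)} = - \frac{1}{3}$ ($x{\left(p,T \right)} = - \frac{p \frac{1}{p}}{3} = \left(- \frac{1}{3}\right) 1 = - \frac{1}{3}$)
$C = \frac{10}{3}$ ($C = 2 + \left(-1 - \frac{1}{3}\right) \left(-1\right) = 2 - - \frac{4}{3} = 2 + \frac{4}{3} = \frac{10}{3} \approx 3.3333$)
$- 32 \left(\left(-3\right) 3 + C\right) = - 32 \left(\left(-3\right) 3 + \frac{10}{3}\right) = - 32 \left(-9 + \frac{10}{3}\right) = \left(-32\right) \left(- \frac{17}{3}\right) = \frac{544}{3}$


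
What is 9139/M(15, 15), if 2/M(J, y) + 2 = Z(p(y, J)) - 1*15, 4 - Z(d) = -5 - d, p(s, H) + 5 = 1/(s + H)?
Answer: -3555071/60 ≈ -59251.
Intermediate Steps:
p(s, H) = -5 + 1/(H + s) (p(s, H) = -5 + 1/(s + H) = -5 + 1/(H + s))
Z(d) = 9 + d (Z(d) = 4 - (-5 - d) = 4 + (5 + d) = 9 + d)
M(J, y) = 2/(-8 + (1 - 5*J - 5*y)/(J + y)) (M(J, y) = 2/(-2 + ((9 + (1 - 5*J - 5*y)/(J + y)) - 1*15)) = 2/(-2 + ((9 + (1 - 5*J - 5*y)/(J + y)) - 15)) = 2/(-2 + (-6 + (1 - 5*J - 5*y)/(J + y))) = 2/(-8 + (1 - 5*J - 5*y)/(J + y)))
9139/M(15, 15) = 9139/((2*(-1*15 - 1*15)/(-1 + 13*15 + 13*15))) = 9139/((2*(-15 - 15)/(-1 + 195 + 195))) = 9139/((2*(-30)/389)) = 9139/((2*(1/389)*(-30))) = 9139/(-60/389) = 9139*(-389/60) = -3555071/60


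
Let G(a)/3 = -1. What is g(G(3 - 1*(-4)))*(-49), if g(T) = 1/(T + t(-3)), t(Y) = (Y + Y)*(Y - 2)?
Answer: -49/27 ≈ -1.8148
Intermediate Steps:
G(a) = -3 (G(a) = 3*(-1) = -3)
t(Y) = 2*Y*(-2 + Y) (t(Y) = (2*Y)*(-2 + Y) = 2*Y*(-2 + Y))
g(T) = 1/(30 + T) (g(T) = 1/(T + 2*(-3)*(-2 - 3)) = 1/(T + 2*(-3)*(-5)) = 1/(T + 30) = 1/(30 + T))
g(G(3 - 1*(-4)))*(-49) = -49/(30 - 3) = -49/27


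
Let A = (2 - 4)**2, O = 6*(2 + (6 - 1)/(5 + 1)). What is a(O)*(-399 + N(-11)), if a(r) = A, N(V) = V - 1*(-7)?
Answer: -1612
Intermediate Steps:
O = 17 (O = 6*(2 + 5/6) = 6*(17/6) = 17)
N(V) = 7 + V (N(V) = V + 7 = 7 + V)
A = 4 (A = (-2)**2 = 4)
a(r) = 4
a(O)*(-399 + N(-11)) = 4*(-399 + (7 - 11)) = 4*(-399 - 4) = 4*(-403) = -1612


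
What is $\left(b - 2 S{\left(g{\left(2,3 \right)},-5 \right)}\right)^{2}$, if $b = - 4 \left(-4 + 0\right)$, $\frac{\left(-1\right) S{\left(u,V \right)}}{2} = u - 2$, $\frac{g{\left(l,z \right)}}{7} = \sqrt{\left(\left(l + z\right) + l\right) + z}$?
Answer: $7904 + 448 \sqrt{10} \approx 9320.7$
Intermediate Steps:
$g{\left(l,z \right)} = 7 \sqrt{2 l + 2 z}$ ($g{\left(l,z \right)} = 7 \sqrt{\left(\left(l + z\right) + l\right) + z} = 7 \sqrt{\left(z + 2 l\right) + z} = 7 \sqrt{2 l + 2 z}$)
$S{\left(u,V \right)} = 4 - 2 u$ ($S{\left(u,V \right)} = - 2 \left(u - 2\right) = - 2 \left(-2 + u\right) = 4 - 2 u$)
$b = 16$ ($b = \left(-4\right) \left(-4\right) = 16$)
$\left(b - 2 S{\left(g{\left(2,3 \right)},-5 \right)}\right)^{2} = \left(16 - 2 \left(4 - 2 \cdot 7 \sqrt{2 \cdot 2 + 2 \cdot 3}\right)\right)^{2} = \left(16 - 2 \left(4 - 2 \cdot 7 \sqrt{4 + 6}\right)\right)^{2} = \left(16 - 2 \left(4 - 2 \cdot 7 \sqrt{10}\right)\right)^{2} = \left(16 - 2 \left(4 - 14 \sqrt{10}\right)\right)^{2} = \left(16 - \left(8 - 28 \sqrt{10}\right)\right)^{2} = \left(8 + 28 \sqrt{10}\right)^{2}$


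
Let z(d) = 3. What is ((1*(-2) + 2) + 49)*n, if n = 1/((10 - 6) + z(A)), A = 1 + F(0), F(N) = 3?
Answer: 7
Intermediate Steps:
A = 4 (A = 1 + 3 = 4)
n = ⅐ (n = 1/((10 - 6) + 3) = 1/(4 + 3) = 1/7 = ⅐ ≈ 0.14286)
((1*(-2) + 2) + 49)*n = ((1*(-2) + 2) + 49)*(⅐) = ((-2 + 2) + 49)*(⅐) = (0 + 49)*(⅐) = 49*(⅐) = 7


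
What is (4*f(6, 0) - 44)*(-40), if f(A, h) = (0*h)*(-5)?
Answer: 1760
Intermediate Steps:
f(A, h) = 0 (f(A, h) = 0*(-5) = 0)
(4*f(6, 0) - 44)*(-40) = (4*0 - 44)*(-40) = (0 - 44)*(-40) = -44*(-40) = 1760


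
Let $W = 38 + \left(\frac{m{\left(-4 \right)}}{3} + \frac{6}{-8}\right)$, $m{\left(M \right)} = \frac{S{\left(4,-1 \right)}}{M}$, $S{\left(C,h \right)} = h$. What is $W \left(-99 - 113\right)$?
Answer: $- \frac{23744}{3} \approx -7914.7$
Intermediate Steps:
$m{\left(M \right)} = - \frac{1}{M}$
$W = \frac{112}{3}$ ($W = 38 + \left(\frac{\left(-1\right) \frac{1}{-4}}{3} + \frac{6}{-8}\right) = 38 + \left(\left(-1\right) \left(- \frac{1}{4}\right) \frac{1}{3} + 6 \left(- \frac{1}{8}\right)\right) = 38 + \left(\frac{1}{4} \cdot \frac{1}{3} - \frac{3}{4}\right) = 38 + \left(\frac{1}{12} - \frac{3}{4}\right) = 38 - \frac{2}{3} = \frac{112}{3} \approx 37.333$)
$W \left(-99 - 113\right) = \frac{112 \left(-99 - 113\right)}{3} = \frac{112}{3} \left(-212\right) = - \frac{23744}{3}$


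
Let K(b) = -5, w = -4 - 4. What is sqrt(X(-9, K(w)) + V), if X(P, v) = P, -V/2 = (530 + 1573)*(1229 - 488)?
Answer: 3*I*sqrt(346295) ≈ 1765.4*I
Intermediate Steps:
w = -8
V = -3116646 (V = -2*(530 + 1573)*(1229 - 488) = -4206*741 = -2*1558323 = -3116646)
sqrt(X(-9, K(w)) + V) = sqrt(-9 - 3116646) = sqrt(-3116655) = 3*I*sqrt(346295)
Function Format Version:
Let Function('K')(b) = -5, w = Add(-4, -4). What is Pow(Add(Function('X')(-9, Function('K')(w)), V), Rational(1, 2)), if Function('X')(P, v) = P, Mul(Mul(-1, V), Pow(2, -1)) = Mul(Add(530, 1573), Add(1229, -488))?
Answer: Mul(3, I, Pow(346295, Rational(1, 2))) ≈ Mul(1765.4, I)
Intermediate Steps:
w = -8
V = -3116646 (V = Mul(-2, Mul(Add(530, 1573), Add(1229, -488))) = Mul(-2, Mul(2103, 741)) = Mul(-2, 1558323) = -3116646)
Pow(Add(Function('X')(-9, Function('K')(w)), V), Rational(1, 2)) = Pow(Add(-9, -3116646), Rational(1, 2)) = Pow(-3116655, Rational(1, 2)) = Mul(3, I, Pow(346295, Rational(1, 2)))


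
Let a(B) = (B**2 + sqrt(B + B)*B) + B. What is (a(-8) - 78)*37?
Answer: -814 - 1184*I ≈ -814.0 - 1184.0*I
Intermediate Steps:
a(B) = B + B**2 + sqrt(2)*B**(3/2) (a(B) = (B**2 + sqrt(2*B)*B) + B = (B**2 + (sqrt(2)*sqrt(B))*B) + B = (B**2 + sqrt(2)*B**(3/2)) + B = B + B**2 + sqrt(2)*B**(3/2))
(a(-8) - 78)*37 = ((-8 + (-8)**2 + sqrt(2)*(-8)**(3/2)) - 78)*37 = ((-8 + 64 + sqrt(2)*(-16*I*sqrt(2))) - 78)*37 = ((-8 + 64 - 32*I) - 78)*37 = ((56 - 32*I) - 78)*37 = (-22 - 32*I)*37 = -814 - 1184*I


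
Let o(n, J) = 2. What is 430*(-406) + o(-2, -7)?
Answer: -174578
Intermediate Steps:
430*(-406) + o(-2, -7) = 430*(-406) + 2 = -174580 + 2 = -174578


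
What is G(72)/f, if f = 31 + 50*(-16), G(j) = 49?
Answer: -49/769 ≈ -0.063719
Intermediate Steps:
f = -769 (f = 31 - 800 = -769)
G(72)/f = 49/(-769) = 49*(-1/769) = -49/769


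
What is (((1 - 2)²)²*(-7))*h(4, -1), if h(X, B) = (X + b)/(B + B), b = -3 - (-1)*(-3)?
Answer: -7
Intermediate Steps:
b = -6 (b = -3 - 1*3 = -3 - 3 = -6)
h(X, B) = (-6 + X)/(2*B) (h(X, B) = (X - 6)/(B + B) = (-6 + X)/((2*B)) = (-6 + X)*(1/(2*B)) = (-6 + X)/(2*B))
(((1 - 2)²)²*(-7))*h(4, -1) = (((1 - 2)²)²*(-7))*((½)*(-6 + 4)/(-1)) = (((-1)²)²*(-7))*((½)*(-1)*(-2)) = (1²*(-7))*1 = (1*(-7))*1 = -7*1 = -7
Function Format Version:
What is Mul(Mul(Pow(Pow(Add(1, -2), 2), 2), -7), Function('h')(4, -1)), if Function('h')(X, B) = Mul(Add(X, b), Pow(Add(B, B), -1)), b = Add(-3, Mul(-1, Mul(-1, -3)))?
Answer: -7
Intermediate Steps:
b = -6 (b = Add(-3, Mul(-1, 3)) = Add(-3, -3) = -6)
Function('h')(X, B) = Mul(Rational(1, 2), Pow(B, -1), Add(-6, X)) (Function('h')(X, B) = Mul(Add(X, -6), Pow(Add(B, B), -1)) = Mul(Add(-6, X), Pow(Mul(2, B), -1)) = Mul(Add(-6, X), Mul(Rational(1, 2), Pow(B, -1))) = Mul(Rational(1, 2), Pow(B, -1), Add(-6, X)))
Mul(Mul(Pow(Pow(Add(1, -2), 2), 2), -7), Function('h')(4, -1)) = Mul(Mul(Pow(Pow(Add(1, -2), 2), 2), -7), Mul(Rational(1, 2), Pow(-1, -1), Add(-6, 4))) = Mul(Mul(Pow(Pow(-1, 2), 2), -7), Mul(Rational(1, 2), -1, -2)) = Mul(Mul(Pow(1, 2), -7), 1) = Mul(Mul(1, -7), 1) = Mul(-7, 1) = -7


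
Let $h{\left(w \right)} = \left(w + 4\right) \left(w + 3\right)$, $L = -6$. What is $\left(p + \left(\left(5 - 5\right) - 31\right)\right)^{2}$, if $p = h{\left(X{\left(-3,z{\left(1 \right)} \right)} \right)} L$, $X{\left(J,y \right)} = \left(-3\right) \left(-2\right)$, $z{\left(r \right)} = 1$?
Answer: $326041$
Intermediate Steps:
$X{\left(J,y \right)} = 6$
$h{\left(w \right)} = \left(3 + w\right) \left(4 + w\right)$ ($h{\left(w \right)} = \left(4 + w\right) \left(3 + w\right) = \left(3 + w\right) \left(4 + w\right)$)
$p = -540$ ($p = \left(12 + 6^{2} + 7 \cdot 6\right) \left(-6\right) = \left(12 + 36 + 42\right) \left(-6\right) = 90 \left(-6\right) = -540$)
$\left(p + \left(\left(5 - 5\right) - 31\right)\right)^{2} = \left(-540 + \left(\left(5 - 5\right) - 31\right)\right)^{2} = \left(-540 + \left(0 - 31\right)\right)^{2} = \left(-540 - 31\right)^{2} = \left(-571\right)^{2} = 326041$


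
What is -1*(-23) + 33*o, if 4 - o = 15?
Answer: -340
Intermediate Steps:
o = -11 (o = 4 - 1*15 = 4 - 15 = -11)
-1*(-23) + 33*o = -1*(-23) + 33*(-11) = 23 - 363 = -340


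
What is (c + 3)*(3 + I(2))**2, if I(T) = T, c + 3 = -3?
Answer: -75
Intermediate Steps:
c = -6 (c = -3 - 3 = -6)
(c + 3)*(3 + I(2))**2 = (-6 + 3)*(3 + 2)**2 = -3*5**2 = -3*25 = -75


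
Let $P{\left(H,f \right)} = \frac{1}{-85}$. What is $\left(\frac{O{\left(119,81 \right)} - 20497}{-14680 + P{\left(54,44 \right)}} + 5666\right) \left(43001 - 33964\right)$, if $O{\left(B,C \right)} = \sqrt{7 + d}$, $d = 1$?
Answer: $\frac{63907700359307}{1247801} - \frac{1536290 \sqrt{2}}{1247801} \approx 5.1216 \cdot 10^{7}$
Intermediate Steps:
$P{\left(H,f \right)} = - \frac{1}{85}$
$O{\left(B,C \right)} = 2 \sqrt{2}$ ($O{\left(B,C \right)} = \sqrt{7 + 1} = \sqrt{8} = 2 \sqrt{2}$)
$\left(\frac{O{\left(119,81 \right)} - 20497}{-14680 + P{\left(54,44 \right)}} + 5666\right) \left(43001 - 33964\right) = \left(\frac{2 \sqrt{2} - 20497}{-14680 - \frac{1}{85}} + 5666\right) \left(43001 - 33964\right) = \left(\frac{-20497 + 2 \sqrt{2}}{- \frac{1247801}{85}} + 5666\right) 9037 = \left(\left(-20497 + 2 \sqrt{2}\right) \left(- \frac{85}{1247801}\right) + 5666\right) 9037 = \left(\left(\frac{1742245}{1247801} - \frac{170 \sqrt{2}}{1247801}\right) + 5666\right) 9037 = \left(\frac{7071782711}{1247801} - \frac{170 \sqrt{2}}{1247801}\right) 9037 = \frac{63907700359307}{1247801} - \frac{1536290 \sqrt{2}}{1247801}$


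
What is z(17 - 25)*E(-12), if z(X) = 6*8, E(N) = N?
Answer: -576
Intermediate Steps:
z(X) = 48
z(17 - 25)*E(-12) = 48*(-12) = -576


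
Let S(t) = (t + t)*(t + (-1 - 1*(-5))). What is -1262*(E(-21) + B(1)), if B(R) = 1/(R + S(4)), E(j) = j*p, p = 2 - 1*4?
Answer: -3446522/65 ≈ -53023.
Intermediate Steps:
p = -2 (p = 2 - 4 = -2)
S(t) = 2*t*(4 + t) (S(t) = (2*t)*(t + (-1 + 5)) = (2*t)*(t + 4) = (2*t)*(4 + t) = 2*t*(4 + t))
E(j) = -2*j (E(j) = j*(-2) = -2*j)
B(R) = 1/(64 + R) (B(R) = 1/(R + 2*4*(4 + 4)) = 1/(R + 2*4*8) = 1/(R + 64) = 1/(64 + R))
-1262*(E(-21) + B(1)) = -1262*(-2*(-21) + 1/(64 + 1)) = -1262*(42 + 1/65) = -1262*2731/65 = -3446522/65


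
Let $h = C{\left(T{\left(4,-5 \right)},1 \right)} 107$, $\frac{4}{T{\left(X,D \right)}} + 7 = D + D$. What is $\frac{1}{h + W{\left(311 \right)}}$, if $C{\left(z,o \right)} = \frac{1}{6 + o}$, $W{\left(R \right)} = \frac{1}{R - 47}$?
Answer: $\frac{1848}{28255} \approx 0.065404$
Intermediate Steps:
$W{\left(R \right)} = \frac{1}{-47 + R}$
$T{\left(X,D \right)} = \frac{4}{-7 + 2 D}$ ($T{\left(X,D \right)} = \frac{4}{-7 + \left(D + D\right)} = \frac{4}{-7 + 2 D}$)
$h = \frac{107}{7}$ ($h = \frac{1}{6 + 1} \cdot 107 = \frac{1}{7} \cdot 107 = \frac{107}{7} \approx 15.286$)
$\frac{1}{h + W{\left(311 \right)}} = \frac{1}{\frac{107}{7} + \frac{1}{-47 + 311}} = \frac{1}{\frac{107}{7} + \frac{1}{264}} = \frac{1}{\frac{28255}{1848}} = \frac{1848}{28255}$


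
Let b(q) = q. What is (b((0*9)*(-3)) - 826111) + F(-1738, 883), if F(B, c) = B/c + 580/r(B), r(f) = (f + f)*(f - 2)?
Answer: -7606785426545/9207924 ≈ -8.2611e+5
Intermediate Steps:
r(f) = 2*f*(-2 + f) (r(f) = (2*f)*(-2 + f) = 2*f*(-2 + f))
F(B, c) = B/c + 290/(B*(-2 + B)) (F(B, c) = B/c + 580/((2*B*(-2 + B))) = B/c + 580*(1/(2*B*(-2 + B))) = B/c + 290/(B*(-2 + B)))
(b((0*9)*(-3)) - 826111) + F(-1738, 883) = ((0*9)*(-3) - 826111) + (290*883 + (-1738)**2*(-2 - 1738))/(-1738*883*(-2 - 1738)) = (0*(-3) - 826111) - 1/1738*1/883*(256070 + 3020644*(-1740))/(-1740) = (0 - 826111) - 1/1738*1/883*(-1/1740)*(256070 - 5255920560) = -826111 - 1/1738*1/883*(-1/1740)*(-5255664490) = -826111 - 18122981/9207924 = -7606785426545/9207924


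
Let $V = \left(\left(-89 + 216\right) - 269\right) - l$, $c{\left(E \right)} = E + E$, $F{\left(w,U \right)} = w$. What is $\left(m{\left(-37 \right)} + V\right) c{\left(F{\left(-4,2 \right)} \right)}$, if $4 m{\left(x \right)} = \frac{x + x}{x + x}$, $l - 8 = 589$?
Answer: $5910$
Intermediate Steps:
$l = 597$ ($l = 8 + 589 = 597$)
$m{\left(x \right)} = \frac{1}{4}$ ($m{\left(x \right)} = \frac{\left(x + x\right) \frac{1}{x + x}}{4} = \frac{2 x \frac{1}{2 x}}{4} = \frac{1}{4} \cdot 1 = \frac{1}{4}$)
$c{\left(E \right)} = 2 E$
$V = -739$ ($V = \left(\left(-89 + 216\right) - 269\right) - 597 = \left(127 - 269\right) - 597 = -142 - 597 = -739$)
$\left(m{\left(-37 \right)} + V\right) c{\left(F{\left(-4,2 \right)} \right)} = \left(\frac{1}{4} - 739\right) 2 \left(-4\right) = \left(- \frac{2955}{4}\right) \left(-8\right) = 5910$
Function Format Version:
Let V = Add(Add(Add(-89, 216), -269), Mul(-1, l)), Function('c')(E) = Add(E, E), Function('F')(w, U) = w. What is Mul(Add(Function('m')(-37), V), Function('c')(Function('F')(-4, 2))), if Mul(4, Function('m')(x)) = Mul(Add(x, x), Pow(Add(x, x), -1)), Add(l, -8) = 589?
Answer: 5910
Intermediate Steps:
l = 597 (l = Add(8, 589) = 597)
Function('m')(x) = Rational(1, 4) (Function('m')(x) = Mul(Rational(1, 4), Mul(Add(x, x), Pow(Add(x, x), -1))) = Mul(Rational(1, 4), Mul(Mul(2, x), Pow(Mul(2, x), -1))) = Mul(Rational(1, 4), Mul(Mul(2, x), Mul(Rational(1, 2), Pow(x, -1)))) = Mul(Rational(1, 4), 1) = Rational(1, 4))
Function('c')(E) = Mul(2, E)
V = -739 (V = Add(Add(Add(-89, 216), -269), Mul(-1, 597)) = Add(Add(127, -269), -597) = Add(-142, -597) = -739)
Mul(Add(Function('m')(-37), V), Function('c')(Function('F')(-4, 2))) = Mul(Add(Rational(1, 4), -739), Mul(2, -4)) = Mul(Rational(-2955, 4), -8) = 5910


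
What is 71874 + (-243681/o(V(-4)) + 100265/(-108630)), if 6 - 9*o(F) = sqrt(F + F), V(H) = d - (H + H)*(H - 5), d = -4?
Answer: (-19139416914*I + 1561514471*sqrt(38))/(21726*(sqrt(38) + 3*I)) ≈ 1879.6 - 1.4382e+5*I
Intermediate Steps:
V(H) = -4 - 2*H*(-5 + H) (V(H) = -4 - (H + H)*(H - 5) = -4 - 2*H*(-5 + H))
o(F) = 2/3 - sqrt(2)*sqrt(F)/9 (o(F) = 2/3 - sqrt(F + F)/9 = 2/3 - sqrt(2)*sqrt(F)/9)
71874 + (-243681/o(V(-4)) + 100265/(-108630)) = 71874 + (-243681/(2/3 - sqrt(2)*sqrt(-4 - 2*(-4)**2 + 10*(-4))/9) + 100265/(-108630)) = 71874 + (-243681/(2/3 - sqrt(2)*sqrt(-4 - 2*16 - 40)/9) + 100265*(-1/108630)) = 71874 + (-243681/(2/3 - sqrt(2)*sqrt(-4 - 32 - 40)/9) - 20053/21726) = 71874 + (-243681/(2/3 - sqrt(2)*sqrt(-76)/9) - 20053/21726) = 71874 + (-243681/(2/3 - sqrt(2)*2*I*sqrt(19)/9) - 20053/21726) = 71874 + (-243681/(2/3 - 2*I*sqrt(38)/9) - 20053/21726) = 71874 + (-20053/21726 - 243681/(2/3 - 2*I*sqrt(38)/9)) = 1561514471/21726 - 243681/(2/3 - 2*I*sqrt(38)/9)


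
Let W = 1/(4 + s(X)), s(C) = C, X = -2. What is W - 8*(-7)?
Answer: 113/2 ≈ 56.500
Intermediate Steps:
W = 1/2 (W = 1/(4 - 2) = 1/2 ≈ 0.50000)
W - 8*(-7) = 1/2 - 8*(-7) = 1/2 + 56 = 113/2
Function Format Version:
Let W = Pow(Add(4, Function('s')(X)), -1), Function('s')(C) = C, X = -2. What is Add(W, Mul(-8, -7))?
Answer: Rational(113, 2) ≈ 56.500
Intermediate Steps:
W = Rational(1, 2) (W = Pow(Add(4, -2), -1) = Pow(2, -1) = Rational(1, 2) ≈ 0.50000)
Add(W, Mul(-8, -7)) = Add(Rational(1, 2), Mul(-8, -7)) = Add(Rational(1, 2), 56) = Rational(113, 2)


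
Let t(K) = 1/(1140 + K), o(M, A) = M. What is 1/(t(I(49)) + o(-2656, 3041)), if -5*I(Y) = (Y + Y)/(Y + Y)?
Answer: -5699/15136539 ≈ -0.00037651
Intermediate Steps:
I(Y) = -⅕ (I(Y) = -(Y + Y)/(5*(Y + Y)) = -2*Y/(5*(2*Y)) = -2*Y*1/(2*Y)/5 = -⅕*1 = -⅕)
1/(t(I(49)) + o(-2656, 3041)) = 1/(1/(1140 - ⅕) - 2656) = 1/(1/(5699/5) - 2656) = 1/(5/5699 - 2656) = 1/(-15136539/5699) = -5699/15136539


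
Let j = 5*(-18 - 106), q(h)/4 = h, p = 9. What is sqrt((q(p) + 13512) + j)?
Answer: 8*sqrt(202) ≈ 113.70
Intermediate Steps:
q(h) = 4*h
j = -620 (j = 5*(-124) = -620)
sqrt((q(p) + 13512) + j) = sqrt((4*9 + 13512) - 620) = sqrt((36 + 13512) - 620) = sqrt(13548 - 620) = sqrt(12928) = 8*sqrt(202)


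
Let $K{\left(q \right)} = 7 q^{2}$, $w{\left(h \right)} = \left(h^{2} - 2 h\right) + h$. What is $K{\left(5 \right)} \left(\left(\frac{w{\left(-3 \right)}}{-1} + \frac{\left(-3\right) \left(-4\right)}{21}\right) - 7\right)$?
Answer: $-3225$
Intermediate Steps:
$w{\left(h \right)} = h^{2} - h$
$K{\left(5 \right)} \left(\left(\frac{w{\left(-3 \right)}}{-1} + \frac{\left(-3\right) \left(-4\right)}{21}\right) - 7\right) = 7 \cdot 5^{2} \left(\left(\frac{\left(-3\right) \left(-1 - 3\right)}{-1} + \frac{\left(-3\right) \left(-4\right)}{21}\right) - 7\right) = 7 \cdot 25 \left(\left(\left(-3\right) \left(-4\right) \left(-1\right) + 12 \cdot \frac{1}{21}\right) - 7\right) = 175 \left(\left(12 \left(-1\right) + \frac{4}{7}\right) - 7\right) = 175 \left(\left(-12 + \frac{4}{7}\right) - 7\right) = 175 \left(- \frac{80}{7} - 7\right) = 175 \left(- \frac{129}{7}\right) = -3225$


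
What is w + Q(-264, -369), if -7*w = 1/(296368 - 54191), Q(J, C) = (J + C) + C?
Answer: -1698629479/1695239 ≈ -1002.0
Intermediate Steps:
Q(J, C) = J + 2*C (Q(J, C) = (C + J) + C = J + 2*C)
w = -1/1695239 (w = -1/(7*(296368 - 54191)) = -1/7/242177 = -1/7*1/242177 = -1/1695239 ≈ -5.8989e-7)
w + Q(-264, -369) = -1/1695239 + (-264 + 2*(-369)) = -1/1695239 + (-264 - 738) = -1/1695239 - 1002 = -1698629479/1695239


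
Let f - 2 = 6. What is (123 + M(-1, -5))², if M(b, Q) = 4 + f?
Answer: 18225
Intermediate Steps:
f = 8 (f = 2 + 6 = 8)
M(b, Q) = 12 (M(b, Q) = 4 + 8 = 12)
(123 + M(-1, -5))² = (123 + 12)² = 135² = 18225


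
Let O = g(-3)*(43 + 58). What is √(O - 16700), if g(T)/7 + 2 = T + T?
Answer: 18*I*√69 ≈ 149.52*I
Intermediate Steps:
g(T) = -14 + 14*T (g(T) = -14 + 7*(T + T) = -14 + 7*(2*T) = -14 + 14*T)
O = -5656 (O = (-14 + 14*(-3))*(43 + 58) = (-14 - 42)*101 = -56*101 = -5656)
√(O - 16700) = √(-5656 - 16700) = √(-22356) = 18*I*√69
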